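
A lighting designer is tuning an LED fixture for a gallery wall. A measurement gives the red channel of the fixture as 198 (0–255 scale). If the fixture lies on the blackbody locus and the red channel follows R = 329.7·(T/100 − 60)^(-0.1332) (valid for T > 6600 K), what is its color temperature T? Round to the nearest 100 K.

(t − 60)^(-0.1332) = 198/329.7 = 0.60055.
t − 60 = 0.60055^(1/-0.1332) = 0.60055^(-7.508) = 45.980, so t = 105.980.
T = 100·t = 10598 K → 10600 K to the nearest 100 K.

10600 K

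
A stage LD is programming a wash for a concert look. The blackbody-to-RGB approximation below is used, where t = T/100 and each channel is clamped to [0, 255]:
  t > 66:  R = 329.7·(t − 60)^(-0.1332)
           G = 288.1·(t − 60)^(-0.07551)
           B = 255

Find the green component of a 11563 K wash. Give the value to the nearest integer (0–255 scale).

t = 11563/100 = 115.63; the t > 66 branch applies.
G = 288.1·(115.63 − 60)^(-0.07551) = 288.1·55.63^(-0.07551) = 288.1·0.73826 = 212.694.
Rounded: 213.

213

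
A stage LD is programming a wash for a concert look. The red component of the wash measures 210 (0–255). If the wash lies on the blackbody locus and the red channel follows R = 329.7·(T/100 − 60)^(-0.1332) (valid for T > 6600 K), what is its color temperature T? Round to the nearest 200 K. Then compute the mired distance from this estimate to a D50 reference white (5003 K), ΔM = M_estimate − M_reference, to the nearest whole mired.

(t − 60)^(-0.1332) = 210/329.7 = 0.63694.
t − 60 = 0.63694^(1/-0.1332) = 0.63694^(-7.508) = 29.561, so t = 89.561.
T = 100·t = 8956 K → 9000 K to the nearest 200 K.
M_estimate = 10⁶/9000 = 111.11; M_reference = 10⁶/5003 = 199.88.
ΔM = 111.11 − 199.88 = -88.77 → -89 mireds.

-89 mireds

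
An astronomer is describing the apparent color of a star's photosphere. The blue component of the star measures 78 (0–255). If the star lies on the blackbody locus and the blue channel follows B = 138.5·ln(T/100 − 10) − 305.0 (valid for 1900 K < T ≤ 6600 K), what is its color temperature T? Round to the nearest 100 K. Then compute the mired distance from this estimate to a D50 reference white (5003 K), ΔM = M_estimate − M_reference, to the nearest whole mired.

+185 mireds

ln(t − 10) = (78 + 305.0) / 138.5 = 2.7653.
t − 10 = e^2.7653 = 15.884, so t = 25.884.
T = 100·t = 2588 K → 2600 K to the nearest 100 K.
M_estimate = 10⁶/2600 = 384.62; M_reference = 10⁶/5003 = 199.88.
ΔM = 384.62 − 199.88 = 184.74 → +185 mireds.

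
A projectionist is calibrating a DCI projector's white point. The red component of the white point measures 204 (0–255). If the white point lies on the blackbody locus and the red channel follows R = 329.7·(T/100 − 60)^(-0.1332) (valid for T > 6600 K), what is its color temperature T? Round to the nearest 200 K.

9600 K

(t − 60)^(-0.1332) = 204/329.7 = 0.61874.
t − 60 = 0.61874^(1/-0.1332) = 0.61874^(-7.508) = 36.748, so t = 96.748.
T = 100·t = 9675 K → 9600 K to the nearest 200 K.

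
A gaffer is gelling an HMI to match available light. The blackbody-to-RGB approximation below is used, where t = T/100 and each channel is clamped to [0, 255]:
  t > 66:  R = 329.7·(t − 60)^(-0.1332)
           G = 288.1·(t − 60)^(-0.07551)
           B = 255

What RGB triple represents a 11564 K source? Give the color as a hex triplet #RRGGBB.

t = 11564/100 = 115.64; the t > 66 branch applies.
R = 329.7·(115.64 − 60)^(-0.1332) = 329.7·55.64^(-0.1332) = 329.7·0.58548 = 193.034.
G = 288.1·(115.64 − 60)^(-0.07551) = 288.1·55.64^(-0.07551) = 288.1·0.73825 = 212.691.
B = 255 by definition for t > 66.
Rounded: (193, 213, 255).
In hex: #C1D5FF.

#C1D5FF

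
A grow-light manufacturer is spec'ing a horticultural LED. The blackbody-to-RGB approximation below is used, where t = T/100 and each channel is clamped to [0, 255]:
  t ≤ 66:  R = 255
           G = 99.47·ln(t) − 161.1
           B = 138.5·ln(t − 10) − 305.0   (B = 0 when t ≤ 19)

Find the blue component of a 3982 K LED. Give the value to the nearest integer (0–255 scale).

t = 3982/100 = 39.82; the t ≤ 66 branch applies.
B = 138.5·ln(39.82 − 10) − 305.0 = 138.5·ln 29.82 − 305.0 = 138.5·3.3952 − 305.0 = 165.232.
Rounded: 165.

165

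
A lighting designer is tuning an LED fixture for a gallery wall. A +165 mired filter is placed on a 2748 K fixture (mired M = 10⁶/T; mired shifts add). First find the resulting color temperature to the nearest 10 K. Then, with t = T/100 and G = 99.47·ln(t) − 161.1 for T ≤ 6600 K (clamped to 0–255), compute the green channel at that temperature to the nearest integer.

M_in = 10⁶/2748 = 363.90; M_out = 363.90 + (+165) = 528.90.
T_out = 10⁶/528.90 = 1890.7 K → 1890 K; t = 18.9.
G = 99.47·ln 18.9 − 161.1 = 99.47·2.9392 − 161.1 = 131.258.
Rounded: 131.

131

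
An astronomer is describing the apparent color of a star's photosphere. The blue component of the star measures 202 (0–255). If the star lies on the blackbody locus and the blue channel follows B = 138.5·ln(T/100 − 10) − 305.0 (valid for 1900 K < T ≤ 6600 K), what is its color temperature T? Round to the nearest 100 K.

4900 K

ln(t − 10) = (202 + 305.0) / 138.5 = 3.6606.
t − 10 = e^3.6606 = 38.887, so t = 48.887.
T = 100·t = 4889 K → 4900 K to the nearest 100 K.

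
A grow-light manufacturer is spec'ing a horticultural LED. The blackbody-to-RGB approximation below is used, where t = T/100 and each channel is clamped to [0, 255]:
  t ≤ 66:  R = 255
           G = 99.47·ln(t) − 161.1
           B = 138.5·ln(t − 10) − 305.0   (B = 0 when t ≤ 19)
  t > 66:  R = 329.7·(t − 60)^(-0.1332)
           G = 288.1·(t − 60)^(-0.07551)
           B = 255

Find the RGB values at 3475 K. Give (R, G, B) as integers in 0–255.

(255, 192, 139)

t = 3475/100 = 34.75; the t ≤ 66 branch applies.
R = 255 by definition for t ≤ 66.
G = 99.47·ln 34.75 − 161.1 = 99.47·3.5482 − 161.1 = 191.837.
B = 138.5·ln(34.75 − 10) − 305.0 = 138.5·ln 24.75 − 305.0 = 138.5·3.2088 − 305.0 = 139.422.
Rounded: (255, 192, 139).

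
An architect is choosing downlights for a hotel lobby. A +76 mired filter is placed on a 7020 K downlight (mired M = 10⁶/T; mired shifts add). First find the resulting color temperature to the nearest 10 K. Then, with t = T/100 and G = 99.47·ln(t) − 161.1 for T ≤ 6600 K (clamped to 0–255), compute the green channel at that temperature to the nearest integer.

219

M_in = 10⁶/7020 = 142.45; M_out = 142.45 + (+76) = 218.45.
T_out = 10⁶/218.45 = 4577.7 K → 4580 K; t = 45.8.
G = 99.47·ln 45.8 − 161.1 = 99.47·3.8243 − 161.1 = 219.302.
Rounded: 219.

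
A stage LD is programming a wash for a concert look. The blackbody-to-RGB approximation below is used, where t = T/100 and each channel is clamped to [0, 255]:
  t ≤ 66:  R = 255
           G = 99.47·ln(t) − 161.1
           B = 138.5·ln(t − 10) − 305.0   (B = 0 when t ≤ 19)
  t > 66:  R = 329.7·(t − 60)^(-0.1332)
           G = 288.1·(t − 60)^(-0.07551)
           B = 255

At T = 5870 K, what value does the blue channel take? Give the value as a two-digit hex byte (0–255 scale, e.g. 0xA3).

0xE9

t = 5870/100 = 58.7; the t ≤ 66 branch applies.
B = 138.5·ln(58.7 − 10) − 305.0 = 138.5·ln 48.7 − 305.0 = 138.5·3.8857 − 305.0 = 233.167.
Rounded: 233; in hex, 0xE9.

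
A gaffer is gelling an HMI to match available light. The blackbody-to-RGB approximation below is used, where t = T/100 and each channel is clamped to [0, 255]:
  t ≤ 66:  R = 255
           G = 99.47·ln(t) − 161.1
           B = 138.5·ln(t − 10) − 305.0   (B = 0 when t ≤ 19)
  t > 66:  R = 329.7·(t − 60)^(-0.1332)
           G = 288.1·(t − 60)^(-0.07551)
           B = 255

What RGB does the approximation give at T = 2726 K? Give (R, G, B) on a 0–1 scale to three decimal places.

(1.000, 0.658, 0.351)

t = 2726/100 = 27.26; the t ≤ 66 branch applies.
R = 255 by definition for t ≤ 66.
G = 99.47·ln 27.26 − 161.1 = 99.47·3.3054 − 161.1 = 167.690.
B = 138.5·ln(27.26 − 10) − 305.0 = 138.5·ln 17.26 − 305.0 = 138.5·2.8484 − 305.0 = 89.502.
Dividing each by 255: (1.0000, 0.6576, 0.3510) → (1.000, 0.658, 0.351).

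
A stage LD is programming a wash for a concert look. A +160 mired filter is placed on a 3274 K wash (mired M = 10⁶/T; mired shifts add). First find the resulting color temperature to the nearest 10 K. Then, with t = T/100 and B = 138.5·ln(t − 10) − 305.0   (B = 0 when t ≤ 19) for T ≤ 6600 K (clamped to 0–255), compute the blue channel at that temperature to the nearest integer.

33

M_in = 10⁶/3274 = 305.44; M_out = 305.44 + (+160) = 465.44.
T_out = 10⁶/465.44 = 2148.5 K → 2150 K; t = 21.5.
B = 138.5·ln(21.5 − 10) − 305.0 = 138.5·ln 11.5 − 305.0 = 138.5·2.4423 − 305.0 = 33.265.
Rounded: 33.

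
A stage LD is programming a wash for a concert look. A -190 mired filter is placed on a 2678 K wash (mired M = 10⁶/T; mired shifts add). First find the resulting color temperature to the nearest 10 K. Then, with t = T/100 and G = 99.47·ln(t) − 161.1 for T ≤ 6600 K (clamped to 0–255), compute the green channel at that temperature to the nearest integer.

M_in = 10⁶/2678 = 373.41; M_out = 373.41 + (-190) = 183.41.
T_out = 10⁶/183.41 = 5452.2 K → 5450 K; t = 54.5.
G = 99.47·ln 54.5 − 161.1 = 99.47·3.9982 − 161.1 = 236.601.
Rounded: 237.

237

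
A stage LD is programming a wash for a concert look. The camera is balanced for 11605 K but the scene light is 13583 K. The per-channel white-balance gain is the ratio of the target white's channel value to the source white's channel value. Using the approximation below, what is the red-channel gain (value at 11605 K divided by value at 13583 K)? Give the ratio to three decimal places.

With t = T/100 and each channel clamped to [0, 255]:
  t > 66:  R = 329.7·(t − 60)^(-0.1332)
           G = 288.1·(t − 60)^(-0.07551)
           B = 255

1.041

At 13583 K (t = 135.83):
  R = 329.7·(135.83 − 60)^(-0.1332) = 329.7·75.83^(-0.1332) = 329.7·0.56183 = 185.235.
At 11605 K (t = 116.05):
  R = 329.7·(116.05 − 60)^(-0.1332) = 329.7·56.05^(-0.1332) = 329.7·0.58491 = 192.845.
Gain = 192.845 / 185.235 = 1.0411 → 1.041.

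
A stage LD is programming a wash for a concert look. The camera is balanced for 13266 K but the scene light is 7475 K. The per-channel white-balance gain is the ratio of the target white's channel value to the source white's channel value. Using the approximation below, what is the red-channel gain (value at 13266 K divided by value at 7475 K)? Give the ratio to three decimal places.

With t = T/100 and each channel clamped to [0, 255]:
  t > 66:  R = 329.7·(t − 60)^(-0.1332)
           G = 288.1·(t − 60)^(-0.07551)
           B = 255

0.809

At 7475 K (t = 74.75):
  R = 329.7·(74.75 − 60)^(-0.1332) = 329.7·14.75^(-0.1332) = 329.7·0.69874 = 230.375.
At 13266 K (t = 132.66):
  R = 329.7·(132.66 − 60)^(-0.1332) = 329.7·72.66^(-0.1332) = 329.7·0.56504 = 186.292.
Gain = 186.292 / 230.375 = 0.8086 → 0.809.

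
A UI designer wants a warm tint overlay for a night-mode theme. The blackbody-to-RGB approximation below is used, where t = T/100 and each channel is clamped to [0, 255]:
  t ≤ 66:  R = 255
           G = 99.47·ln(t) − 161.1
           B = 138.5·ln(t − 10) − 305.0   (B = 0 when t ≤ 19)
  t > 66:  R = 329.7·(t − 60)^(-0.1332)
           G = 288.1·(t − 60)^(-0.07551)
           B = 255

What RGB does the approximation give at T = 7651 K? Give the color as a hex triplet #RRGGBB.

#E3E9FF

t = 7651/100 = 76.51; the t > 66 branch applies.
R = 329.7·(76.51 − 60)^(-0.1332) = 329.7·16.51^(-0.1332) = 329.7·0.68833 = 226.942.
G = 288.1·(76.51 − 60)^(-0.07551) = 288.1·16.51^(-0.07551) = 288.1·0.80919 = 233.126.
B = 255 by definition for t > 66.
Rounded: (227, 233, 255).
In hex: #E3E9FF.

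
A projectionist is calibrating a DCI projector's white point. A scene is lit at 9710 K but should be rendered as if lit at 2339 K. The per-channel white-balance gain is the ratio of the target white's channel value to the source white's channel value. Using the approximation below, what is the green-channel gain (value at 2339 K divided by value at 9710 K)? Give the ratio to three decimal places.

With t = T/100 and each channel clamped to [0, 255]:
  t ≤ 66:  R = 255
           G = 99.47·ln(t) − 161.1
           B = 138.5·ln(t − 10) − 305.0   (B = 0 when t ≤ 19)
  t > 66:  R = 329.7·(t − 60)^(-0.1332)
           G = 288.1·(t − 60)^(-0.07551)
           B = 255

At 9710 K (t = 97.1):
  G = 288.1·(97.1 − 60)^(-0.07551) = 288.1·37.1^(-0.07551) = 288.1·0.76120 = 219.301.
At 2339 K (t = 23.39):
  G = 99.47·ln 23.39 − 161.1 = 99.47·3.1523 − 161.1 = 152.460.
Gain = 152.460 / 219.301 = 0.6952 → 0.695.

0.695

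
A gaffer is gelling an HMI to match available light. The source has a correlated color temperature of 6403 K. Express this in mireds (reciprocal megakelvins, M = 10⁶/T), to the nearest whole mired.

M = 10⁶ / 6403 = 156.177 → 156 mireds.

156 mireds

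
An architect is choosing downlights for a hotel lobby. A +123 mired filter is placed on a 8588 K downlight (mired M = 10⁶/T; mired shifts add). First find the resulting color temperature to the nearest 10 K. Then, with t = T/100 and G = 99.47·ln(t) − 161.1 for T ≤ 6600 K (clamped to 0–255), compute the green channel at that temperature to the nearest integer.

210

M_in = 10⁶/8588 = 116.44; M_out = 116.44 + (+123) = 239.44.
T_out = 10⁶/239.44 = 4176.4 K → 4180 K; t = 41.8.
G = 99.47·ln 41.8 − 161.1 = 99.47·3.7329 − 161.1 = 210.211.
Rounded: 210.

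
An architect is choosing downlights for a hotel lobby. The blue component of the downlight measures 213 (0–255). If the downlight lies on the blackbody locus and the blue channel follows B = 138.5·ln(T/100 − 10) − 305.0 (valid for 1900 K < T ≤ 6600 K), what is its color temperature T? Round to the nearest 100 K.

ln(t − 10) = (213 + 305.0) / 138.5 = 3.7401.
t − 10 = e^3.7401 = 42.101, so t = 52.101.
T = 100·t = 5210 K → 5200 K to the nearest 100 K.

5200 K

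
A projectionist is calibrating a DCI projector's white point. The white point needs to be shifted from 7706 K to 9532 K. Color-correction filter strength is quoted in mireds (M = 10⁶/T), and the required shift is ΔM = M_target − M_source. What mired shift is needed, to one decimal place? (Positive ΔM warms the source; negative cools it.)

M_source = 10⁶/7706 = 129.769; M_target = 10⁶/9532 = 104.910.
ΔM = 104.910 − 129.769 = -24.859 → -24.9 mireds, a cooling shift.

-24.9 mireds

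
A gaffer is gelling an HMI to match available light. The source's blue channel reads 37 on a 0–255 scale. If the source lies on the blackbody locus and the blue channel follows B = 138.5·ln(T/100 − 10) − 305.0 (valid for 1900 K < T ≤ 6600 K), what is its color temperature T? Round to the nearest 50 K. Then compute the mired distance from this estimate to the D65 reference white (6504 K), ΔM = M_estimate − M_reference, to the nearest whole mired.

ln(t − 10) = (37 + 305.0) / 138.5 = 2.4693.
t − 10 = e^2.4693 = 11.814, so t = 21.814.
T = 100·t = 2181 K → 2200 K to the nearest 50 K.
M_estimate = 10⁶/2200 = 454.55; M_reference = 10⁶/6504 = 153.75.
ΔM = 454.55 − 153.75 = 300.79 → +301 mireds.

+301 mireds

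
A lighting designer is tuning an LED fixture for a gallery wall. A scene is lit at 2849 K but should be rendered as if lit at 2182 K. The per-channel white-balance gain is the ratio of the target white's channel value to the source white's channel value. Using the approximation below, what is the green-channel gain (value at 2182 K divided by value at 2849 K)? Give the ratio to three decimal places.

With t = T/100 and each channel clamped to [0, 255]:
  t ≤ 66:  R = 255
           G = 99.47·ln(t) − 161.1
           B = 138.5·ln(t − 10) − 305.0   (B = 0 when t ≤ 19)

0.846

At 2849 K (t = 28.49):
  G = 99.47·ln 28.49 − 161.1 = 99.47·3.3496 − 161.1 = 172.080.
At 2182 K (t = 21.82):
  G = 99.47·ln 21.82 − 161.1 = 99.47·3.0828 − 161.1 = 145.549.
Gain = 145.549 / 172.080 = 0.8458 → 0.846.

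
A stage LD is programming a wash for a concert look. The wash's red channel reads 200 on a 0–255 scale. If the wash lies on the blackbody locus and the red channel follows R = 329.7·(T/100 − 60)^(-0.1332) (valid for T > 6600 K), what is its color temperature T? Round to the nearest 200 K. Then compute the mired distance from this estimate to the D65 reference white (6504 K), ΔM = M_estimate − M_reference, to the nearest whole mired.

-56 mireds

(t − 60)^(-0.1332) = 200/329.7 = 0.60661.
t − 60 = 0.60661^(1/-0.1332) = 0.60661^(-7.508) = 42.638, so t = 102.638.
T = 100·t = 10264 K → 10200 K to the nearest 200 K.
M_estimate = 10⁶/10200 = 98.04; M_reference = 10⁶/6504 = 153.75.
ΔM = 98.04 − 153.75 = -55.71 → -56 mireds.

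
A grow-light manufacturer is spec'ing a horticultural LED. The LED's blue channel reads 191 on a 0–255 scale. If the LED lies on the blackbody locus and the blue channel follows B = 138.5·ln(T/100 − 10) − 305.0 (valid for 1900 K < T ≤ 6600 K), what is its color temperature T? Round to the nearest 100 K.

4600 K

ln(t − 10) = (191 + 305.0) / 138.5 = 3.5812.
t − 10 = e^3.5812 = 35.918, so t = 45.918.
T = 100·t = 4592 K → 4600 K to the nearest 100 K.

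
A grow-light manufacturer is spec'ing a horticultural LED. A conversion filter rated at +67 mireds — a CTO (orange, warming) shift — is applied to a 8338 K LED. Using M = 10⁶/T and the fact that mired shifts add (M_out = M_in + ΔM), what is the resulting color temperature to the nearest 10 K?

M_in = 10⁶/8338 = 119.93 mireds.
M_out = 119.93 + (+67) = 186.93 mireds.
T_out = 10⁶/186.93 = 5349.5 K → 5350 K.

5350 K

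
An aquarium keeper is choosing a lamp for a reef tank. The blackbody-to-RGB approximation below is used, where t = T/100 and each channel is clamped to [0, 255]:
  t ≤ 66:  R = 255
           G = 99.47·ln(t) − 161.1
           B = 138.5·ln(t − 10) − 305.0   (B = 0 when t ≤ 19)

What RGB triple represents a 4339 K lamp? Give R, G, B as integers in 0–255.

R=255, G=214, B=181

t = 4339/100 = 43.39; the t ≤ 66 branch applies.
R = 255 by definition for t ≤ 66.
G = 99.47·ln 43.39 − 161.1 = 99.47·3.7702 − 161.1 = 213.925.
B = 138.5·ln(43.39 − 10) − 305.0 = 138.5·ln 33.39 − 305.0 = 138.5·3.5083 − 305.0 = 180.894.
Rounded: (255, 214, 181).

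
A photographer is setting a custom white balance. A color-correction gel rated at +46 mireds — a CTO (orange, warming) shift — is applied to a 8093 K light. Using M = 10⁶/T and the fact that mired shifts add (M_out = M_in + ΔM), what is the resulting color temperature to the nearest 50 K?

5900 K

M_in = 10⁶/8093 = 123.56 mireds.
M_out = 123.56 + (+46) = 169.56 mireds.
T_out = 10⁶/169.56 = 5897.5 K → 5900 K.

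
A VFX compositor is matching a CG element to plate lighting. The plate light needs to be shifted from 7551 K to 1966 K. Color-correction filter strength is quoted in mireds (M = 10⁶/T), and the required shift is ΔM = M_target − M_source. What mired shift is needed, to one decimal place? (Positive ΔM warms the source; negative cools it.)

M_source = 10⁶/7551 = 132.433; M_target = 10⁶/1966 = 508.647.
ΔM = 508.647 − 132.433 = 376.214 → +376.2 mireds, a warming shift.

+376.2 mireds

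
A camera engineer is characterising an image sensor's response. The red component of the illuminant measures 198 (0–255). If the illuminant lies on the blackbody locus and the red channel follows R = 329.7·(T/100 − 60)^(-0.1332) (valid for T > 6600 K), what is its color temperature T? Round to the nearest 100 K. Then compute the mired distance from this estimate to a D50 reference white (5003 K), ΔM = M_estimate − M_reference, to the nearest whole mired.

(t − 60)^(-0.1332) = 198/329.7 = 0.60055.
t − 60 = 0.60055^(1/-0.1332) = 0.60055^(-7.508) = 45.980, so t = 105.980.
T = 100·t = 10598 K → 10600 K to the nearest 100 K.
M_estimate = 10⁶/10600 = 94.34; M_reference = 10⁶/5003 = 199.88.
ΔM = 94.34 − 199.88 = -105.54 → -106 mireds.

-106 mireds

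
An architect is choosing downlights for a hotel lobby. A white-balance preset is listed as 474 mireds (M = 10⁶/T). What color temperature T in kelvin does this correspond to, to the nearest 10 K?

T = 10⁶ / 474 = 2109.70 K → 2110 K.

2110 K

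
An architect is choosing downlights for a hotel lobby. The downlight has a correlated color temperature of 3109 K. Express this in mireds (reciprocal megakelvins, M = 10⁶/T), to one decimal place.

M = 10⁶ / 3109 = 321.647 → 321.6 mireds.

321.6 mireds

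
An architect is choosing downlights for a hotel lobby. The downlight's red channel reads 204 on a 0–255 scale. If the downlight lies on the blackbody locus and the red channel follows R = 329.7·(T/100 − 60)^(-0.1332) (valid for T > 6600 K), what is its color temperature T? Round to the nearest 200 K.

(t − 60)^(-0.1332) = 204/329.7 = 0.61874.
t − 60 = 0.61874^(1/-0.1332) = 0.61874^(-7.508) = 36.748, so t = 96.748.
T = 100·t = 9675 K → 9600 K to the nearest 200 K.

9600 K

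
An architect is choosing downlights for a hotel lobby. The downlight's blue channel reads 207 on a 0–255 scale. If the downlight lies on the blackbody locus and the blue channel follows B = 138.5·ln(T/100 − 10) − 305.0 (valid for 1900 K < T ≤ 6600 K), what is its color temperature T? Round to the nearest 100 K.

ln(t − 10) = (207 + 305.0) / 138.5 = 3.6968.
t − 10 = e^3.6968 = 40.316, so t = 50.316.
T = 100·t = 5032 K → 5000 K to the nearest 100 K.

5000 K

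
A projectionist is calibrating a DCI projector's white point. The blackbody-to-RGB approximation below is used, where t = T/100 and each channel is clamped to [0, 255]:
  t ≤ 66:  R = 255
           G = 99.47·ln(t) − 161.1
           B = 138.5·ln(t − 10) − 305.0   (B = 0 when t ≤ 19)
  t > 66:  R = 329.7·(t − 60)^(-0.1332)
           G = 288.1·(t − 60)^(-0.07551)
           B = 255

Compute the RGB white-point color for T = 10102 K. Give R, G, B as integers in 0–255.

R=201, G=218, B=255

t = 10102/100 = 101.02; the t > 66 branch applies.
R = 329.7·(101.02 − 60)^(-0.1332) = 329.7·41.02^(-0.1332) = 329.7·0.60975 = 201.033.
G = 288.1·(101.02 − 60)^(-0.07551) = 288.1·41.02^(-0.07551) = 288.1·0.75544 = 217.644.
B = 255 by definition for t > 66.
Rounded: (201, 218, 255).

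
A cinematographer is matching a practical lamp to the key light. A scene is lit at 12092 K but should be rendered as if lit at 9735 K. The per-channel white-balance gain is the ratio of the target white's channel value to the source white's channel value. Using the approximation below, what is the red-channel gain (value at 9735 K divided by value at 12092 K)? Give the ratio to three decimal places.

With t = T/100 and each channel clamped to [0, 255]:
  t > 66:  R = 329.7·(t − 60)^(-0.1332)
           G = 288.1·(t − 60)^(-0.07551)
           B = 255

1.067

At 12092 K (t = 120.92):
  R = 329.7·(120.92 − 60)^(-0.1332) = 329.7·60.92^(-0.1332) = 329.7·0.57846 = 190.717.
At 9735 K (t = 97.35):
  R = 329.7·(97.35 − 60)^(-0.1332) = 329.7·37.35^(-0.1332) = 329.7·0.61741 = 203.559.
Gain = 203.559 / 190.717 = 1.0673 → 1.067.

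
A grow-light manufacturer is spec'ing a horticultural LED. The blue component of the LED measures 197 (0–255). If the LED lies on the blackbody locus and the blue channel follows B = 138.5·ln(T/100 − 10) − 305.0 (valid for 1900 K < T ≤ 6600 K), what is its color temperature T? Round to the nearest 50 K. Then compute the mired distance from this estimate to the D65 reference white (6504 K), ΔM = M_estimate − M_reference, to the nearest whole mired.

ln(t − 10) = (197 + 305.0) / 138.5 = 3.6245.
t − 10 = e^3.6245 = 37.508, so t = 47.508.
T = 100·t = 4751 K → 4750 K to the nearest 50 K.
M_estimate = 10⁶/4750 = 210.53; M_reference = 10⁶/6504 = 153.75.
ΔM = 210.53 − 153.75 = 56.77 → +57 mireds.

+57 mireds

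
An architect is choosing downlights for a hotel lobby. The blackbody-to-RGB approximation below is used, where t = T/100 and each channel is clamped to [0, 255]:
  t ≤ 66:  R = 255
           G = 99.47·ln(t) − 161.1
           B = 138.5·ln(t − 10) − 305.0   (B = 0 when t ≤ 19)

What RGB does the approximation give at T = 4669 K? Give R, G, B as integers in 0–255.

R=255, G=221, B=194

t = 4669/100 = 46.69; the t ≤ 66 branch applies.
R = 255 by definition for t ≤ 66.
G = 99.47·ln 46.69 − 161.1 = 99.47·3.8435 − 161.1 = 221.216.
B = 138.5·ln(46.69 − 10) − 305.0 = 138.5·ln 36.69 − 305.0 = 138.5·3.6025 − 305.0 = 193.947.
Rounded: (255, 221, 194).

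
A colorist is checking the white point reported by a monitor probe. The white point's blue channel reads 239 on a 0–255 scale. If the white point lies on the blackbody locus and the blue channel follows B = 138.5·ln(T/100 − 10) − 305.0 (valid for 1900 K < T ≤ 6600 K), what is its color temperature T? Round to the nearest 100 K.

ln(t − 10) = (239 + 305.0) / 138.5 = 3.9278.
t − 10 = e^3.9278 = 50.795, so t = 60.795.
T = 100·t = 6079 K → 6100 K to the nearest 100 K.

6100 K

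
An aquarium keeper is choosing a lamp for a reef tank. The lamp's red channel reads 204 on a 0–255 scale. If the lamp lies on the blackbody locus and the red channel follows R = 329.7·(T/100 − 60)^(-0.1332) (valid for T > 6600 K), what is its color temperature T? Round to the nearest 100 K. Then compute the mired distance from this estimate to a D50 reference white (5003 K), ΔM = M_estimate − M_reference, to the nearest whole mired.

(t − 60)^(-0.1332) = 204/329.7 = 0.61874.
t − 60 = 0.61874^(1/-0.1332) = 0.61874^(-7.508) = 36.748, so t = 96.748.
T = 100·t = 9675 K → 9700 K to the nearest 100 K.
M_estimate = 10⁶/9700 = 103.09; M_reference = 10⁶/5003 = 199.88.
ΔM = 103.09 − 199.88 = -96.79 → -97 mireds.

-97 mireds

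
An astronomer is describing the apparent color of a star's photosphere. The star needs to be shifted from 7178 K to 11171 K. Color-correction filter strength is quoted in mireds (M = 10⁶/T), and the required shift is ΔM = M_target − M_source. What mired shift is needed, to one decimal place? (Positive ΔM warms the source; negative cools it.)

M_source = 10⁶/7178 = 139.315; M_target = 10⁶/11171 = 89.518.
ΔM = 89.518 − 139.315 = -49.797 → -49.8 mireds, a cooling shift.

-49.8 mireds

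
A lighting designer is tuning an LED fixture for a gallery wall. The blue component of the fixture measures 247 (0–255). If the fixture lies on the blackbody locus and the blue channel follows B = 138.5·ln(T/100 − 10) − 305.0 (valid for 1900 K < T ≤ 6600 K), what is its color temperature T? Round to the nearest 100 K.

6400 K

ln(t − 10) = (247 + 305.0) / 138.5 = 3.9856.
t − 10 = e^3.9856 = 53.815, so t = 63.815.
T = 100·t = 6382 K → 6400 K to the nearest 100 K.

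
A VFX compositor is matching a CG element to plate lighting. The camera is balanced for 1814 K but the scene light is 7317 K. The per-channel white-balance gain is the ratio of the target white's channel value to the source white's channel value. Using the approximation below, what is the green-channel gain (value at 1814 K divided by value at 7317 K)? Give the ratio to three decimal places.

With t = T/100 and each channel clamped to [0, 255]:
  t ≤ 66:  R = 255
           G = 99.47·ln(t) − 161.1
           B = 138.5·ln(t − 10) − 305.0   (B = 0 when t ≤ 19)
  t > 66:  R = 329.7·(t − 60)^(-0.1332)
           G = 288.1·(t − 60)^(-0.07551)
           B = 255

At 7317 K (t = 73.17):
  G = 288.1·(73.17 − 60)^(-0.07551) = 288.1·13.17^(-0.07551) = 288.1·0.82311 = 237.139.
At 1814 K (t = 18.14):
  G = 99.47·ln 18.14 − 161.1 = 99.47·2.8981 − 161.1 = 127.176.
Gain = 127.176 / 237.139 = 0.5363 → 0.536.

0.536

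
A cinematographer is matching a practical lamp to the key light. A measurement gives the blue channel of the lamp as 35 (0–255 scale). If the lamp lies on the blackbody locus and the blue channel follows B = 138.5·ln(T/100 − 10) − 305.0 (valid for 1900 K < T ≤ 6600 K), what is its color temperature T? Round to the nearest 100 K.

2200 K

ln(t − 10) = (35 + 305.0) / 138.5 = 2.4549.
t − 10 = e^2.4549 = 11.645, so t = 21.645.
T = 100·t = 2164 K → 2200 K to the nearest 100 K.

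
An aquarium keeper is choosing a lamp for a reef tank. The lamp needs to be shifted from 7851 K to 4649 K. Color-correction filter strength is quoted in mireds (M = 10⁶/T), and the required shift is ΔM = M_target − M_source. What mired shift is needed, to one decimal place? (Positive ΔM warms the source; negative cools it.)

+87.7 mireds

M_source = 10⁶/7851 = 127.372; M_target = 10⁶/4649 = 215.100.
ΔM = 215.100 − 127.372 = 87.728 → +87.7 mireds, a warming shift.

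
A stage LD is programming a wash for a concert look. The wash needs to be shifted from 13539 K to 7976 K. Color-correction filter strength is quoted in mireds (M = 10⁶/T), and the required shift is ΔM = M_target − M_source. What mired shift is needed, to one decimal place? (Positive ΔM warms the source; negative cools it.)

M_source = 10⁶/13539 = 73.861; M_target = 10⁶/7976 = 125.376.
ΔM = 125.376 − 73.861 = 51.515 → +51.5 mireds, a warming shift.

+51.5 mireds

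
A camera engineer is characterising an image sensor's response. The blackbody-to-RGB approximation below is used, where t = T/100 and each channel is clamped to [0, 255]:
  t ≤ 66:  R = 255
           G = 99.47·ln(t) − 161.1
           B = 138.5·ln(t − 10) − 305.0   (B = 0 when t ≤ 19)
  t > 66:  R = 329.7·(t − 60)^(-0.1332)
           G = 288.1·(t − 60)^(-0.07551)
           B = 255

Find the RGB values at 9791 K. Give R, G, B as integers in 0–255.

R=203, G=219, B=255

t = 9791/100 = 97.91; the t > 66 branch applies.
R = 329.7·(97.91 − 60)^(-0.1332) = 329.7·37.91^(-0.1332) = 329.7·0.61618 = 203.156.
G = 288.1·(97.91 − 60)^(-0.07551) = 288.1·37.91^(-0.07551) = 288.1·0.75996 = 218.943.
B = 255 by definition for t > 66.
Rounded: (203, 219, 255).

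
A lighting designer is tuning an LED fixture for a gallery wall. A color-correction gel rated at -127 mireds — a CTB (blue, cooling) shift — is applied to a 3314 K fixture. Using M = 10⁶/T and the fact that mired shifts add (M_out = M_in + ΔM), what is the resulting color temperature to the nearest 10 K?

5720 K

M_in = 10⁶/3314 = 301.75 mireds.
M_out = 301.75 + (-127) = 174.75 mireds.
T_out = 10⁶/174.75 = 5722.5 K → 5720 K.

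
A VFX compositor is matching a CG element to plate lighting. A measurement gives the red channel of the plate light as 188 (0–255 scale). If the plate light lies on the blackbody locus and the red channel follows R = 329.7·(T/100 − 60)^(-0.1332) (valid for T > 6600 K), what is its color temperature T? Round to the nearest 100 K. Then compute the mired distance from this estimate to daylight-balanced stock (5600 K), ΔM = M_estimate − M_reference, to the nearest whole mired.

(t − 60)^(-0.1332) = 188/329.7 = 0.57022.
t − 60 = 0.57022^(1/-0.1332) = 0.57022^(-7.508) = 67.848, so t = 127.848.
T = 100·t = 12785 K → 12800 K to the nearest 100 K.
M_estimate = 10⁶/12800 = 78.12; M_reference = 10⁶/5600 = 178.57.
ΔM = 78.12 − 178.57 = -100.45 → -100 mireds.

-100 mireds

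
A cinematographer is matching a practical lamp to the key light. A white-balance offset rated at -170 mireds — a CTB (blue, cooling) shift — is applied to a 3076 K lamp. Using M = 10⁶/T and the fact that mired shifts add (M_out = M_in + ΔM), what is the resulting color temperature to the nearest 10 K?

6450 K

M_in = 10⁶/3076 = 325.10 mireds.
M_out = 325.10 + (-170) = 155.10 mireds.
T_out = 10⁶/155.10 = 6447.6 K → 6450 K.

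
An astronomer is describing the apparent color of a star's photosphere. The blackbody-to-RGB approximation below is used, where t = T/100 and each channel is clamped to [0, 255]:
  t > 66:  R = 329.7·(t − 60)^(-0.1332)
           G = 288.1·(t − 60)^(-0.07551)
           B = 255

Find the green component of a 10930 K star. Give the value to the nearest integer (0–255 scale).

215

t = 10930/100 = 109.3; the t > 66 branch applies.
G = 288.1·(109.3 − 60)^(-0.07551) = 288.1·49.3^(-0.07551) = 288.1·0.74503 = 214.643.
Rounded: 215.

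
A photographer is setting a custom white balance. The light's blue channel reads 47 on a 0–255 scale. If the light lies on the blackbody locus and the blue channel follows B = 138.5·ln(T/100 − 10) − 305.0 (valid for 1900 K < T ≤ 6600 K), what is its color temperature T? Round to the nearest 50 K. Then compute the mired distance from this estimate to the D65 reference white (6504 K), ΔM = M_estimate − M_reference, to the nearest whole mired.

ln(t − 10) = (47 + 305.0) / 138.5 = 2.5415.
t − 10 = e^2.5415 = 12.699, so t = 22.699.
T = 100·t = 2270 K → 2250 K to the nearest 50 K.
M_estimate = 10⁶/2250 = 444.44; M_reference = 10⁶/6504 = 153.75.
ΔM = 444.44 − 153.75 = 290.69 → +291 mireds.

+291 mireds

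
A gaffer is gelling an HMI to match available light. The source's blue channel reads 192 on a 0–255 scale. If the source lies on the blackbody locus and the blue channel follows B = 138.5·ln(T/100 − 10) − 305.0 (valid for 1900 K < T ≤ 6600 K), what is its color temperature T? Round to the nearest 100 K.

ln(t − 10) = (192 + 305.0) / 138.5 = 3.5884.
t − 10 = e^3.5884 = 36.178, so t = 46.178.
T = 100·t = 4618 K → 4600 K to the nearest 100 K.

4600 K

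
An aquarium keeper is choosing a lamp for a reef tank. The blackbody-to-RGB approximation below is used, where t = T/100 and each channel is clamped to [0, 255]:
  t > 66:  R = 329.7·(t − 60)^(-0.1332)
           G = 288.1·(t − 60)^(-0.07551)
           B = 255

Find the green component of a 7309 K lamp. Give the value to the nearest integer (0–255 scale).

t = 7309/100 = 73.09; the t > 66 branch applies.
G = 288.1·(73.09 − 60)^(-0.07551) = 288.1·13.09^(-0.07551) = 288.1·0.82349 = 237.248.
Rounded: 237.

237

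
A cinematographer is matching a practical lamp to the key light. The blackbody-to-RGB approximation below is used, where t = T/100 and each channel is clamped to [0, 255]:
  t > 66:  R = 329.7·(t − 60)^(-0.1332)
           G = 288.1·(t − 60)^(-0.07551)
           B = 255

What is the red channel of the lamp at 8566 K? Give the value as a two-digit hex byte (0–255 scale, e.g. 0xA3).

t = 8566/100 = 85.66; the t > 66 branch applies.
R = 329.7·(85.66 − 60)^(-0.1332) = 329.7·25.66^(-0.1332) = 329.7·0.64906 = 213.996.
Rounded: 214; in hex, 0xD6.

0xD6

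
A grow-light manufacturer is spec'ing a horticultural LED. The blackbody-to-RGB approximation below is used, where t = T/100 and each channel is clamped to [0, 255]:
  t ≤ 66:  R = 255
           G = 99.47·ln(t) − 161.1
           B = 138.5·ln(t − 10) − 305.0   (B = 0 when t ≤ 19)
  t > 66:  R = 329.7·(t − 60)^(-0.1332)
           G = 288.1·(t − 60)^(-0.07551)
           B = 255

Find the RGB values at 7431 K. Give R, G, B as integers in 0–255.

t = 7431/100 = 74.31; the t > 66 branch applies.
R = 329.7·(74.31 − 60)^(-0.1332) = 329.7·14.31^(-0.1332) = 329.7·0.70157 = 231.306.
G = 288.1·(74.31 − 60)^(-0.07551) = 288.1·14.31^(-0.07551) = 288.1·0.81797 = 235.657.
B = 255 by definition for t > 66.
Rounded: (231, 236, 255).

R=231, G=236, B=255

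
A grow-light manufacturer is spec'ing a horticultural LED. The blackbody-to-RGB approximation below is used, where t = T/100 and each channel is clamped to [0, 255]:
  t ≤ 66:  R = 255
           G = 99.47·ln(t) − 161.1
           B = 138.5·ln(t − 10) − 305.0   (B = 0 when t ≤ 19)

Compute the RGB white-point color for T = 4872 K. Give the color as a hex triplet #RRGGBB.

#FFE1C9

t = 4872/100 = 48.72; the t ≤ 66 branch applies.
R = 255 by definition for t ≤ 66.
G = 99.47·ln 48.72 − 161.1 = 99.47·3.8861 − 161.1 = 225.449.
B = 138.5·ln(48.72 − 10) − 305.0 = 138.5·ln 38.72 − 305.0 = 138.5·3.6564 − 305.0 = 201.405.
Rounded: (255, 225, 201).
In hex: #FFE1C9.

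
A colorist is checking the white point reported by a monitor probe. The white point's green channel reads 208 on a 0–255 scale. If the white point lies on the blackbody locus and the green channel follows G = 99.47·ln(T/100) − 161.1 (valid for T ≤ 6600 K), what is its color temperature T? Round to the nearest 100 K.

ln t = (208 + 161.1) / 99.47 = 3.7107.
t = e^3.7107 = 40.881.
T = 100·t = 4088 K → 4100 K to the nearest 100 K.

4100 K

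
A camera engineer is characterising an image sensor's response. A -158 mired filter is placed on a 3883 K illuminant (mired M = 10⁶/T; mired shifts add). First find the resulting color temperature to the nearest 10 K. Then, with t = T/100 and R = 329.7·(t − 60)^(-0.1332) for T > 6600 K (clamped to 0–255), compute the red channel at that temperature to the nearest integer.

201

M_in = 10⁶/3883 = 257.53; M_out = 257.53 + (-158) = 99.53.
T_out = 10⁶/99.53 = 10046.9 K → 10050 K; t = 100.5.
R = 329.7·(100.5 − 60)^(-0.1332) = 329.7·40.5^(-0.1332) = 329.7·0.61078 = 201.375.
Rounded: 201.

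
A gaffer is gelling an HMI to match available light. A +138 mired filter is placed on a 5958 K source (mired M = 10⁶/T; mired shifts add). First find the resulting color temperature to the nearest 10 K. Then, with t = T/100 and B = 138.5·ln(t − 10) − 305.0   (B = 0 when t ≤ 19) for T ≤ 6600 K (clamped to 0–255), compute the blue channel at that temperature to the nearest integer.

127

M_in = 10⁶/5958 = 167.84; M_out = 167.84 + (+138) = 305.84.
T_out = 10⁶/305.84 = 3269.7 K → 3270 K; t = 32.7.
B = 138.5·ln(32.7 − 10) − 305.0 = 138.5·ln 22.7 − 305.0 = 138.5·3.1224 − 305.0 = 127.448.
Rounded: 127.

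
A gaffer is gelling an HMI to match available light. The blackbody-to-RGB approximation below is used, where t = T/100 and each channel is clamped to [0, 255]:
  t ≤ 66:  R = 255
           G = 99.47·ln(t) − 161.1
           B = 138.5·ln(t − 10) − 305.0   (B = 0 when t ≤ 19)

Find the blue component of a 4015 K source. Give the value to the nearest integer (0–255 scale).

167

t = 4015/100 = 40.15; the t ≤ 66 branch applies.
B = 138.5·ln(40.15 − 10) − 305.0 = 138.5·ln 30.15 − 305.0 = 138.5·3.4062 − 305.0 = 166.757.
Rounded: 167.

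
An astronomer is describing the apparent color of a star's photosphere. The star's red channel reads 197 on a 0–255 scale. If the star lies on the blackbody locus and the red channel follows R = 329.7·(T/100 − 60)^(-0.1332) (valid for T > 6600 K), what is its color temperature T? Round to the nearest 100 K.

10800 K

(t − 60)^(-0.1332) = 197/329.7 = 0.59751.
t − 60 = 0.59751^(1/-0.1332) = 0.59751^(-7.508) = 47.761, so t = 107.761.
T = 100·t = 10776 K → 10800 K to the nearest 100 K.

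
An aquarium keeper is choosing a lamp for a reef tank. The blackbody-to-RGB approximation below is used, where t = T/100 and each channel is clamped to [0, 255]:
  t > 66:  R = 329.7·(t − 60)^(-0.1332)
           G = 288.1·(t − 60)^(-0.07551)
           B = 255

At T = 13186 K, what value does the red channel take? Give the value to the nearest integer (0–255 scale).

187

t = 13186/100 = 131.86; the t > 66 branch applies.
R = 329.7·(131.86 − 60)^(-0.1332) = 329.7·71.86^(-0.1332) = 329.7·0.56587 = 186.567.
Rounded: 187.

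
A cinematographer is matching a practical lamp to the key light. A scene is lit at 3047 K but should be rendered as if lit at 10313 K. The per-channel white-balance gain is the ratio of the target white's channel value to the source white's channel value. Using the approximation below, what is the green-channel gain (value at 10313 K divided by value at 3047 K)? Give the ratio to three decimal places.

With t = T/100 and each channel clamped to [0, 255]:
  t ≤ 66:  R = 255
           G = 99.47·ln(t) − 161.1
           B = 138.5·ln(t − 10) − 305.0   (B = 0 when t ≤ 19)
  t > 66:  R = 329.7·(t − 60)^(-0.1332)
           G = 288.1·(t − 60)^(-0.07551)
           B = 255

1.213

At 3047 K (t = 30.47):
  G = 99.47·ln 30.47 − 161.1 = 99.47·3.4167 − 161.1 = 178.763.
At 10313 K (t = 103.13):
  G = 288.1·(103.13 − 60)^(-0.07551) = 288.1·43.13^(-0.07551) = 288.1·0.75259 = 216.821.
Gain = 216.821 / 178.763 = 1.2129 → 1.213.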